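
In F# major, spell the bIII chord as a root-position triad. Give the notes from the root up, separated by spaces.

bIII is built on the lowered scale degree 3. In F# major degree 3 is A#; lowered it becomes A. Stacking thirds in F# minor on A gives A–C#–E.

A C# E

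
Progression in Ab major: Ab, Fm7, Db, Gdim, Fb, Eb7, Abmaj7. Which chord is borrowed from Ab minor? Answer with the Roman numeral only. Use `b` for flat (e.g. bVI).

The diatonic triads in Ab major are Ab, Bbm, Cm, Db, Eb, Fm, Gdim. Of the given chords, Ab, Fm7, Db, Gdim, Eb7 and Abmaj7 are diatonic. Fb (Fb–Ab–Cb) doesn't fit — on degree 6 Ab major would have Fm (vi). Fb is the degree-6 chord of Ab minor, so it is the borrowed bVI.

bVI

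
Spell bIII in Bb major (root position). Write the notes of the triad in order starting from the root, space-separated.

bIII is built on the lowered scale degree 3. In Bb major degree 3 is D; lowered it becomes Db. In Bb minor the chord on Db is Db–F–Ab.

Db F Ab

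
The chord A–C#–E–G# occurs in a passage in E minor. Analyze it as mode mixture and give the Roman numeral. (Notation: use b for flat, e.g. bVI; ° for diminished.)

A is scale degree 4 in E minor. A–C#–E–G# is a major-seventh chord — the form found in E major, not the diatonic iv (Am). Borrowed into E minor it is written IVmaj7.

IVmaj7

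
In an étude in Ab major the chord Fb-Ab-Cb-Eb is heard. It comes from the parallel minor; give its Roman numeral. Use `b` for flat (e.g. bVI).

Fb is the lowered form of scale degree 6 in Ab major (the diatonic degree 6 is F). The diatonic chord on degree 6 would be Fm (vi), but Fb–Ab–Cb–Eb is the major-seventh chord from Ab minor. As a borrowed chord it is labeled bVImaj7.

bVImaj7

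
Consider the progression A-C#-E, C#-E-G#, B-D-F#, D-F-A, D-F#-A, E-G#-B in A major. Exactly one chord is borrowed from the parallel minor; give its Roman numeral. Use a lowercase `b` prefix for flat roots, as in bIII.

iv

A major has the diatonic set A, Bm, C#m, D, E, F#m, G#dim. A–C#–E = A, C#–E–G# = C#m, B–D–F# = Bm, D–F#–A = D and E–G#–B = E all belong to that set. D–F–A is not: scale degree 4 in A major carries D (IV). In A minor the chord on that degree is Dm, so here it functions as iv, borrowed from the parallel minor.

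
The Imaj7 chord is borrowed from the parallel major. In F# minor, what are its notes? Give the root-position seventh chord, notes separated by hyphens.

F#-A#-C#-E#

Imaj7 is built on scale degree 1, which is F# in both F# minor and its parallel. Stacking thirds in F# major on F# gives F#–A#–C#–E#.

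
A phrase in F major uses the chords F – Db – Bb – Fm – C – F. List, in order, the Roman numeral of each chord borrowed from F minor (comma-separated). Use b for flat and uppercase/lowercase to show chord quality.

F major has the diatonic set F, Gm, Am, Bb, C, Dm, Edim. Of the given chords, F, Bb and C are diatonic. Db (Db–F–Ab) doesn't fit — on degree 6 F major would have Dm (vi). Db is the degree-6 chord of F minor, so it is the borrowed bVI. Fm (F–Ab–C) is not: scale degree 1 in F major carries F (I). In F minor the chord on that degree is Fm, so here it functions as i, borrowed from the parallel minor.

bVI, i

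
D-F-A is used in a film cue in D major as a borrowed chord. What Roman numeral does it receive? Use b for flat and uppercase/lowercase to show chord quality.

i

D is scale degree 1 in D major. Diatonically D major has D (I) on that degree; D–F–A is instead the minor chord native to D minor, so it takes the label i.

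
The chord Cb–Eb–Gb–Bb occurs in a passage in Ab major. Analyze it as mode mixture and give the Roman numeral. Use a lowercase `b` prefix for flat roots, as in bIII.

The root Cb is the lowered 3rd scale degree — diatonically Ab major has C there. Cb–Eb–Gb–Bb is a major-seventh chord — the form found in Ab minor, not the diatonic iii (Cm). Borrowed into Ab major it is written bIIImaj7.

bIIImaj7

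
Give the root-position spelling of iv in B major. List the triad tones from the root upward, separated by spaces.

E G B

The root, E, is scale degree 4 — the same note in B major and B minor; only the chord quality changes. Building the minor chord from the parallel minor on E: E–G–B.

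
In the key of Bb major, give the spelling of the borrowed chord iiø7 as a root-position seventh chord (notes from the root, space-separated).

C Eb Gb Bb

The root, C, is scale degree 2 — the same note in Bb major and Bb minor; only the chord quality changes. Building the half-diminished-seventh chord from the parallel minor on C: C–Eb–Gb–Bb.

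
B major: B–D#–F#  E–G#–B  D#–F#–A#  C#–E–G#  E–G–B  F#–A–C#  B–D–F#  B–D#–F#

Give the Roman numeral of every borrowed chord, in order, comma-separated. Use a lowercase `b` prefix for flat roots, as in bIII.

iv, v, i

B major has the diatonic set B, C#m, D#m, E, F#, G#m, A#dim. B–D#–F# = B, E–G#–B = E, D#–F#–A# = D#m and C#–E–G# = C#m are all diatonic. But E–G–B is foreign: the diatonic IV on degree 4 is E, whereas Em comes from B minor. It is labeled iv. F#–A–C# doesn't fit — on degree 5 B major would have F# (V). F#m is the degree-5 chord of B minor, so it is the borrowed v. B–D–F# is not: scale degree 1 in B major carries B (I). In B minor the chord on that degree is Bm, so here it functions as i, borrowed from the parallel minor.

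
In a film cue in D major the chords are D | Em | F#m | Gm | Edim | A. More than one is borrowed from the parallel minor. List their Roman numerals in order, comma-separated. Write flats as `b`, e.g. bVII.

iv, ii°

In D major the diatonic chords are D, Em, F#m, G, A, Bm, C#dim. D, Em, F#m and A are all diatonic. Gm (G–Bb–D) doesn't fit — on degree 4 D major would have G (IV). Gm is the degree-4 chord of D minor, so it is the borrowed iv. But Edim (E–G–Bb) is foreign: the diatonic ii on degree 2 is Em, whereas Edim comes from D minor. It is labeled ii°.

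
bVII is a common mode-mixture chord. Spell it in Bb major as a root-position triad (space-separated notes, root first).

The root of bVII is the lowered 7th degree: A becomes Ab. In Bb minor the chord on Ab is Ab–C–Eb.

Ab C Eb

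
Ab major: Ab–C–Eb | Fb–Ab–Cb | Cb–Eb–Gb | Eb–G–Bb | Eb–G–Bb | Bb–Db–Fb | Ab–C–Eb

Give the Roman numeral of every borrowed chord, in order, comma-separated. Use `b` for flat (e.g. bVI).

bVI, bIII, ii°

The diatonic triads in Ab major are Ab, Bbm, Cm, Db, Eb, Fm, Gdim. Ab–C–Eb = Ab and Eb–G–Bb = Eb are both diatonic. But Fb–Ab–Cb is foreign: the diatonic vi on degree 6 is Fm, whereas Fb comes from Ab minor. It is labeled bVI. Cb–Eb–Gb is not: scale degree 3 in Ab major carries Cm (iii). In Ab minor the chord on that degree is Cb, so here it functions as bIII, borrowed from the parallel minor. Bb–Db–Fb is not: scale degree 2 in Ab major carries Bbm (ii). In Ab minor the chord on that degree is Bbdim, so here it functions as ii°, borrowed from the parallel minor.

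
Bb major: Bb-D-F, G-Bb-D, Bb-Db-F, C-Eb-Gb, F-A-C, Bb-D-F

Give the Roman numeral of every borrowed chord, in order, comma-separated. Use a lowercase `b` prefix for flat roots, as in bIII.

i, ii°

The diatonic triads in Bb major are Bb, Cm, Dm, Eb, F, Gm, Adim. Of the given chords, Bb–D–F = Bb, G–Bb–D = Gm and F–A–C = F are diatonic. Bb–Db–F doesn't fit — on degree 1 Bb major would have Bb (I). Bbm is the degree-1 chord of Bb minor, so it is the borrowed i. C–Eb–Gb doesn't fit — on degree 2 Bb major would have Cm (ii). Cdim is the degree-2 chord of Bb minor, so it is the borrowed ii°.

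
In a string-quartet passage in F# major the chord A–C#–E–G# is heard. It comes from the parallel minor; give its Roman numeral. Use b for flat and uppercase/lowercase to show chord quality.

In F# major scale degree 3 is A#; A is its lowered form, from F# minor. A–C#–E–G# is a major-seventh chord — the form found in F# minor, not the diatonic iii (A#m). Borrowed into F# major it is written bIIImaj7.

bIIImaj7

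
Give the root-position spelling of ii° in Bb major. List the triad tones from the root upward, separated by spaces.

C Eb Gb

The root, C, is scale degree 2 — the same note in Bb major and Bb minor; only the chord quality changes. Stacking thirds in Bb minor on C gives C–Eb–Gb.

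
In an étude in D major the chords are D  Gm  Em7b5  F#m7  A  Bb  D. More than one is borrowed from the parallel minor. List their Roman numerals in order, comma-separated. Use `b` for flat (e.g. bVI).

In D major the diatonic chords are D, Em, F#m, G, A, Bm, C#dim. Of the given chords, D, F#m7 and A are diatonic. Gm (G–Bb–D) doesn't fit — on degree 4 D major would have G (IV). Gm is the degree-4 chord of D minor, so it is the borrowed iv. But Em7b5 (E–G–Bb–D) is foreign: the diatonic ii on degree 2 is Em, whereas Em7b5 comes from D minor. It is labeled iiø7. But Bb (Bb–D–F) is foreign: the diatonic vi on degree 6 is Bm, whereas Bb comes from D minor. It is labeled bVI.

iv, iiø7, bVI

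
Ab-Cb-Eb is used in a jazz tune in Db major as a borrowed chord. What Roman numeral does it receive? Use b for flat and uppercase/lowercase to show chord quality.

v

The root Ab is the diatonic 5th degree of Db major; the borrowing shows in the chord quality. Ab–Cb–Eb is a minor chord — the form found in Db minor, not the diatonic V (Ab). Borrowed into Db major it is written v.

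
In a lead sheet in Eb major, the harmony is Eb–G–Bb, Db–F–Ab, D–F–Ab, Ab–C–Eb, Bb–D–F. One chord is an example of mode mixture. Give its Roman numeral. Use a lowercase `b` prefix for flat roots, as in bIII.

bVII

The diatonic triads in Eb major are Eb, Fm, Gm, Ab, Bb, Cm, Ddim. Eb–G–Bb = Eb, D–F–Ab = Ddim, Ab–C–Eb = Ab and Bb–D–F = Bb are all diatonic. Db–F–Ab is not: scale degree 7 in Eb major carries Ddim (vii°). In Eb minor the chord on that degree is Db, so here it functions as bVII, borrowed from the parallel minor.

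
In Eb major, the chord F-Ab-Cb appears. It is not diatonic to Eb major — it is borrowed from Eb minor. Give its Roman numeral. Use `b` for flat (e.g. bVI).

F is scale degree 2 in Eb major. The diatonic chord on degree 2 would be Fm (ii), but F–Ab–Cb is the diminished chord from Eb minor. As a borrowed chord it is labeled ii°.

ii°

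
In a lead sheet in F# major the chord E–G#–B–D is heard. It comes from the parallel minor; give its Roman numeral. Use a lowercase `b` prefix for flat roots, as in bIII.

bVII7

E is the lowered form of scale degree 7 in F# major (the diatonic degree 7 is E#). The diatonic chord on degree 7 would be E#dim (vii°), but E–G#–B–D is the dominant-seventh chord from F# minor. As a borrowed chord it is labeled bVII7.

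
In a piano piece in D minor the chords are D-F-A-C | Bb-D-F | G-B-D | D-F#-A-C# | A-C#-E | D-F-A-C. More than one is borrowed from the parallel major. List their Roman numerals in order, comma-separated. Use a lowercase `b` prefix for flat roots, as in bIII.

IV, Imaj7

D minor has the diatonic set Dm, Edim, F, Gm, A, Bb, C (with V from harmonic minor). D–F–A–C = Dm7, Bb–D–F = Bb and A–C#–E = A are all diatonic. G–B–D is not: scale degree 4 in D minor carries Gm (iv). In D major the chord on that degree is G, so here it functions as IV, borrowed from the parallel major. But D–F#–A–C# is foreign: the diatonic i on degree 1 is Dm, whereas Dmaj7 comes from D major. It is labeled Imaj7.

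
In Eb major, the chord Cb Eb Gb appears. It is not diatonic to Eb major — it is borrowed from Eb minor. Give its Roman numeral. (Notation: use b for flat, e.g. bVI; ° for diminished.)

Cb is the lowered form of scale degree 6 in Eb major (the diatonic degree 6 is C). Diatonically Eb major has Cm (vi) on that degree; Cb–Eb–Gb is instead the major chord native to Eb minor, so it takes the label bVI.

bVI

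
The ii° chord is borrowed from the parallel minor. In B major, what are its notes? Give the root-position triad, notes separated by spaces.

The root, C#, is scale degree 2 — the same note in B major and B minor; only the chord quality changes. Building the diminished chord from the parallel minor on C#: C#–E–G.

C# E G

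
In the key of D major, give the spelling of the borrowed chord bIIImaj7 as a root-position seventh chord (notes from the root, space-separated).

F A C E

The root of bIIImaj7 is the lowered 3rd degree: F# becomes F. Building the major-seventh chord from the parallel minor on F: F–A–C–E.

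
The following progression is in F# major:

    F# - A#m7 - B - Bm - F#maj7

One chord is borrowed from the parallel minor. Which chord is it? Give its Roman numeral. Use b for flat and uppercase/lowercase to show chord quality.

iv

The diatonic triads in F# major are F#, G#m, A#m, B, C#, D#m, E#dim. F#, A#m7, B and F#maj7 all belong to that set. Bm (B–D–F#) doesn't fit — on degree 4 F# major would have B (IV). Bm is the degree-4 chord of F# minor, so it is the borrowed iv.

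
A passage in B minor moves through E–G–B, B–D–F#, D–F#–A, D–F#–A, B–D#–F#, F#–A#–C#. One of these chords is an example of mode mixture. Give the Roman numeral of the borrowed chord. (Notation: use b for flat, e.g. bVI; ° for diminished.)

The diatonic triads in B minor (with V from harmonic minor) are Bm, C#dim, D, Em, F#, G, A. E–G–B = Em, B–D–F# = Bm, D–F#–A = D and F#–A#–C# = F# all belong to that set. B–D#–F# doesn't fit — on degree 1 B minor would have Bm (i). B is the degree-1 chord of B major, so it is the borrowed I.

I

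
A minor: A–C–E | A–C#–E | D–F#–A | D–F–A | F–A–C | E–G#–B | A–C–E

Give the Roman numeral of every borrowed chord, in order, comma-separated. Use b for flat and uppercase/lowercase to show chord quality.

I, IV

In A minor (with V from harmonic minor) the diatonic chords are Am, Bdim, C, Dm, E, F, G. A–C–E = Am, D–F–A = Dm, F–A–C = F and E–G#–B = E are all diatonic. A–C#–E is not: scale degree 1 in A minor carries Am (i). In A major the chord on that degree is A, so here it functions as I, borrowed from the parallel major. D–F#–A doesn't fit — on degree 4 A minor would have Dm (iv). D is the degree-4 chord of A major, so it is the borrowed IV.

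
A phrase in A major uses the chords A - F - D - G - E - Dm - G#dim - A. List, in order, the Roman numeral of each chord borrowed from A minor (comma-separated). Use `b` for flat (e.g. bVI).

In A major the diatonic chords are A, Bm, C#m, D, E, F#m, G#dim. Of the given chords, A, D, E and G#dim are diatonic. F (F–A–C) is not: scale degree 6 in A major carries F#m (vi). In A minor the chord on that degree is F, so here it functions as bVI, borrowed from the parallel minor. G (G–B–D) doesn't fit — on degree 7 A major would have G#dim (vii°). G is the degree-7 chord of A minor, so it is the borrowed bVII. Dm (D–F–A) is not: scale degree 4 in A major carries D (IV). In A minor the chord on that degree is Dm, so here it functions as iv, borrowed from the parallel minor.

bVI, bVII, iv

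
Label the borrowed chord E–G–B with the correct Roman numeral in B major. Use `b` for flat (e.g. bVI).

iv

E is scale degree 4 in B major. The diatonic chord on degree 4 would be E (IV), but E–G–B is the minor chord from B minor. As a borrowed chord it is labeled iv.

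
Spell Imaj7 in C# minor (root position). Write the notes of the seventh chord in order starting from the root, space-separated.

Imaj7 is built on scale degree 1, which is C# in both C# minor and its parallel. Building the major-seventh chord from the parallel major on C#: C#–E#–G#–B#.

C# E# G# B#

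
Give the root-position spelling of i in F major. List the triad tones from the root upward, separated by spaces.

F Ab C

The root, F, is scale degree 1 — the same note in F major and F minor; only the chord quality changes. In F minor the chord on F is F–Ab–C.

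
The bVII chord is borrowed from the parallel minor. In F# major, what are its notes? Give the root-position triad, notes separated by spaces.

The root of bVII is the lowered 7th degree: E# becomes E. Stacking thirds in F# minor on E gives E–G#–B.

E G# B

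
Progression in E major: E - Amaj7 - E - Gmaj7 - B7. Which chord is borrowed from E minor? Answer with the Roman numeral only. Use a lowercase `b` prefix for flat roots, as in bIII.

The diatonic triads in E major are E, F#m, G#m, A, B, C#m, D#dim. Of the given chords, E, Amaj7 and B7 are diatonic. Gmaj7 (G–B–D–F#) is not: scale degree 3 in E major carries G#m (iii). In E minor the chord on that degree is Gmaj7, so here it functions as bIIImaj7, borrowed from the parallel minor.

bIIImaj7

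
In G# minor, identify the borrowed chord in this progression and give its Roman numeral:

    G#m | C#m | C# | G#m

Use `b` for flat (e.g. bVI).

In G# minor (with V from harmonic minor) the diatonic chords are G#m, A#dim, B, C#m, D#, E, F#. G#m and C#m are both diatonic. C# (C#–E#–G#) doesn't fit — on degree 4 G# minor would have C#m (iv). C# is the degree-4 chord of G# major, so it is the borrowed IV.

IV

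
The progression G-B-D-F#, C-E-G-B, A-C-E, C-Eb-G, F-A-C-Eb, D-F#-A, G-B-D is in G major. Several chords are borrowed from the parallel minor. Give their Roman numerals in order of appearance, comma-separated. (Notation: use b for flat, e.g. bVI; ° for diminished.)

iv, bVII7

The diatonic triads in G major are G, Am, Bm, C, D, Em, F#dim. G–B–D–F# = Gmaj7, C–E–G–B = Cmaj7, A–C–E = Am, D–F#–A = D and G–B–D = G are all diatonic. C–Eb–G doesn't fit — on degree 4 G major would have C (IV). Cm is the degree-4 chord of G minor, so it is the borrowed iv. F–A–C–Eb doesn't fit — on degree 7 G major would have F#dim (vii°). F7 is the degree-7 chord of G minor, so it is the borrowed bVII7.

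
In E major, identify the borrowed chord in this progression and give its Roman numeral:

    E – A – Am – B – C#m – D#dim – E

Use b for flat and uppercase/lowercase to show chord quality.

iv

In E major the diatonic chords are E, F#m, G#m, A, B, C#m, D#dim. E, A, B, C#m and D#dim all belong to that set. Am (A–C–E) is not: scale degree 4 in E major carries A (IV). In E minor the chord on that degree is Am, so here it functions as iv, borrowed from the parallel minor.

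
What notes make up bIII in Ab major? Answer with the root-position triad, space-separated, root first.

The root of bIII is the lowered 3rd degree: C becomes Cb. In Ab minor the chord on Cb is Cb–Eb–Gb.

Cb Eb Gb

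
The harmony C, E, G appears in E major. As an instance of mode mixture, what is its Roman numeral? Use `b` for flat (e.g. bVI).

bVI

The root C is the lowered 6th scale degree — diatonically E major has C# there. The diatonic chord on degree 6 would be C#m (vi), but C–E–G is the major chord from E minor. As a borrowed chord it is labeled bVI.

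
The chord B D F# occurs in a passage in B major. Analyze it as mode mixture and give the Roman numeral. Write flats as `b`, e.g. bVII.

The root B is the diatonic 1st degree of B major; the borrowing shows in the chord quality. The diatonic chord on degree 1 would be B (I), but B–D–F# is the minor chord from B minor. As a borrowed chord it is labeled i.

i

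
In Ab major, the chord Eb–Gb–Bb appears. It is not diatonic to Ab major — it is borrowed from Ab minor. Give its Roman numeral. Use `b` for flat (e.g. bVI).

Eb is scale degree 5 in Ab major. Eb–Gb–Bb is a minor chord — the form found in Ab minor, not the diatonic V (Eb). Borrowed into Ab major it is written v.

v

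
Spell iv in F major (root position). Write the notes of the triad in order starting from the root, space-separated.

Bb Db F

iv is built on scale degree 4, which is Bb in both F major and its parallel. Building the minor chord from the parallel minor on Bb: Bb–Db–F.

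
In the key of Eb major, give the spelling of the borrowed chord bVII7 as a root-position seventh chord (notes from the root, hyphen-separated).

Db-F-Ab-Cb

Scale degree 7 in Eb major is D. bVII7 uses the lowered form, Db, taken from Eb minor. Stacking thirds in Eb minor on Db gives Db–F–Ab–Cb.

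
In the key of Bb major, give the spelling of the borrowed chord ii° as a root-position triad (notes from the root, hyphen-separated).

C-Eb-Gb

The root, C, is scale degree 2 — the same note in Bb major and Bb minor; only the chord quality changes. Building the diminished chord from the parallel minor on C: C–Eb–Gb.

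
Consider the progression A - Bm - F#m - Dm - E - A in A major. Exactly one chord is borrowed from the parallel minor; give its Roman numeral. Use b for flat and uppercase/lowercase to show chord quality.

iv

The diatonic triads in A major are A, Bm, C#m, D, E, F#m, G#dim. A, Bm, F#m and E are all diatonic. But Dm (D–F–A) is foreign: the diatonic IV on degree 4 is D, whereas Dm comes from A minor. It is labeled iv.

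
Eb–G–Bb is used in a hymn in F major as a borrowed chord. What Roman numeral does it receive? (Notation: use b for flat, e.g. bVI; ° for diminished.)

bVII

In F major scale degree 7 is E; Eb is its lowered form, from F minor. Eb–G–Bb is a major chord — the form found in F minor, not the diatonic vii° (Edim). Borrowed into F major it is written bVII.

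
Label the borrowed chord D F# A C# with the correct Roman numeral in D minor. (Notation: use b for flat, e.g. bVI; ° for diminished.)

Imaj7

D is scale degree 1 in D minor. D–F#–A–C# is a major-seventh chord — the form found in D major, not the diatonic i (Dm). Borrowed into D minor it is written Imaj7.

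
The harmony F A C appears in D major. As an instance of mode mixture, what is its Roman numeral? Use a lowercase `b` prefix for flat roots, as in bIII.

The root F is the lowered 3rd scale degree — diatonically D major has F# there. Diatonically D major has F#m (iii) on that degree; F–A–C is instead the major chord native to D minor, so it takes the label bIII.

bIII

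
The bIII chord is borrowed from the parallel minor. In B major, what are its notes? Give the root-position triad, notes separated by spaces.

The root of bIII is the lowered 3rd degree: D# becomes D. Stacking thirds in B minor on D gives D–F#–A.

D F# A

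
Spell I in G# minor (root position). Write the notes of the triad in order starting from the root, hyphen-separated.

The root, G#, is scale degree 1 — the same note in G# minor and G# major; only the chord quality changes. In G# major the chord on G# is G#–B#–D#.

G#-B#-D#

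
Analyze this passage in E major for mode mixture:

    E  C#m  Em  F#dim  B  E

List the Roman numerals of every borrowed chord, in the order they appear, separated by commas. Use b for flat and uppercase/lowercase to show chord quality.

i, ii°

E major has the diatonic set E, F#m, G#m, A, B, C#m, D#dim. E, C#m and B are all diatonic. But Em (E–G–B) is foreign: the diatonic I on degree 1 is E, whereas Em comes from E minor. It is labeled i. F#dim (F#–A–C) is not: scale degree 2 in E major carries F#m (ii). In E minor the chord on that degree is F#dim, so here it functions as ii°, borrowed from the parallel minor.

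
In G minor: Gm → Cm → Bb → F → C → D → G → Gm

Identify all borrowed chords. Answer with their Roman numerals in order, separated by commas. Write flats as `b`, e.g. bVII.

IV, I

G minor has the diatonic set Gm, Adim, Bb, Cm, D, Eb, F (with V from harmonic minor). Gm, Cm, Bb, F and D all belong to that set. But C (C–E–G) is foreign: the diatonic iv on degree 4 is Cm, whereas C comes from G major. It is labeled IV. But G (G–B–D) is foreign: the diatonic i on degree 1 is Gm, whereas G comes from G major. It is labeled I.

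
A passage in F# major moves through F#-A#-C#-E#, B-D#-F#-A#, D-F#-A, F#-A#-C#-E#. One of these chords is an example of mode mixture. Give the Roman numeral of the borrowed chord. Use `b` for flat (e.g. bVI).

F# major has the diatonic set F#, G#m, A#m, B, C#, D#m, E#dim. F#–A#–C#–E# = F#maj7 and B–D#–F#–A# = Bmaj7 are both diatonic. D–F#–A doesn't fit — on degree 6 F# major would have D#m (vi). D is the degree-6 chord of F# minor, so it is the borrowed bVI.

bVI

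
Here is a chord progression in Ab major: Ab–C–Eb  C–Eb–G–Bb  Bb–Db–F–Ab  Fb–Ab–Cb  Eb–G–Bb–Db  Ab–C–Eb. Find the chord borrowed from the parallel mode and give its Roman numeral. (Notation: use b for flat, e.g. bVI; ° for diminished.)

bVI

Ab major has the diatonic set Ab, Bbm, Cm, Db, Eb, Fm, Gdim. Of the given chords, Ab–C–Eb = Ab, C–Eb–G–Bb = Cm7, Bb–Db–F–Ab = Bbm7 and Eb–G–Bb–Db = Eb7 are diatonic. Fb–Ab–Cb doesn't fit — on degree 6 Ab major would have Fm (vi). Fb is the degree-6 chord of Ab minor, so it is the borrowed bVI.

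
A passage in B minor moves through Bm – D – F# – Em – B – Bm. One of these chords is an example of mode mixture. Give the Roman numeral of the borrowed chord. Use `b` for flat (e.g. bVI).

I

B minor has the diatonic set Bm, C#dim, D, Em, F#, G, A (with V from harmonic minor). Of the given chords, Bm, D, F# and Em are diatonic. B (B–D#–F#) doesn't fit — on degree 1 B minor would have Bm (i). B is the degree-1 chord of B major, so it is the borrowed I.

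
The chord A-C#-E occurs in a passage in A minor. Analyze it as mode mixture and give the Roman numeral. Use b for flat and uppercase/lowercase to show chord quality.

The root A is the diatonic 1st degree of A minor; the borrowing shows in the chord quality. Diatonically A minor has Am (i) on that degree; A–C#–E is instead the major chord native to A major, so it takes the label I.

I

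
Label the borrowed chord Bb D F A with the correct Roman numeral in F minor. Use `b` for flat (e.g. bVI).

Bb is scale degree 4 in F minor. Bb–D–F–A is a major-seventh chord — the form found in F major, not the diatonic iv (Bbm). Borrowed into F minor it is written IVmaj7.

IVmaj7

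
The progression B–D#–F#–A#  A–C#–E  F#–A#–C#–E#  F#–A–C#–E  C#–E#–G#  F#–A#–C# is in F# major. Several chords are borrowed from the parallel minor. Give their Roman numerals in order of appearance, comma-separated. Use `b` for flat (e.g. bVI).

bIII, i7

The diatonic triads in F# major are F#, G#m, A#m, B, C#, D#m, E#dim. B–D#–F#–A# = Bmaj7, F#–A#–C#–E# = F#maj7, C#–E#–G# = C# and F#–A#–C# = F# are all diatonic. But A–C#–E is foreign: the diatonic iii on degree 3 is A#m, whereas A comes from F# minor. It is labeled bIII. F#–A–C#–E is not: scale degree 1 in F# major carries F# (I). In F# minor the chord on that degree is F#m7, so here it functions as i7, borrowed from the parallel minor.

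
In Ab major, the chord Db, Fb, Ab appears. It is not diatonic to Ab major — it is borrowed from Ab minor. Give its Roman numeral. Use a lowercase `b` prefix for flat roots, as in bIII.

Db is scale degree 4 in Ab major. Diatonically Ab major has Db (IV) on that degree; Db–Fb–Ab is instead the minor chord native to Ab minor, so it takes the label iv.

iv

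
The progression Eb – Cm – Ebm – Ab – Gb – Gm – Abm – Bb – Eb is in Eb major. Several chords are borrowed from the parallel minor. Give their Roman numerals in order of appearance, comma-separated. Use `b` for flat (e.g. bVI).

i, bIII, iv

Eb major has the diatonic set Eb, Fm, Gm, Ab, Bb, Cm, Ddim. Eb, Cm, Ab, Gm and Bb are all diatonic. Ebm (Eb–Gb–Bb) doesn't fit — on degree 1 Eb major would have Eb (I). Ebm is the degree-1 chord of Eb minor, so it is the borrowed i. Gb (Gb–Bb–Db) doesn't fit — on degree 3 Eb major would have Gm (iii). Gb is the degree-3 chord of Eb minor, so it is the borrowed bIII. Abm (Ab–Cb–Eb) doesn't fit — on degree 4 Eb major would have Ab (IV). Abm is the degree-4 chord of Eb minor, so it is the borrowed iv.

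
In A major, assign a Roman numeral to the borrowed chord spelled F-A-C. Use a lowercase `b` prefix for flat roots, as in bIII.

bVI

The root F is the lowered 6th scale degree — diatonically A major has F# there. F–A–C is a major chord — the form found in A minor, not the diatonic vi (F#m). Borrowed into A major it is written bVI.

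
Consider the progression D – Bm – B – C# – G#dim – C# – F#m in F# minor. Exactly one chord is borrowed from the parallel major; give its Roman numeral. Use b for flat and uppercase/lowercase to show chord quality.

In F# minor (with V from harmonic minor) the diatonic chords are F#m, G#dim, A, Bm, C#, D, E. D, Bm, C#, G#dim and F#m are all diatonic. B (B–D#–F#) is not: scale degree 4 in F# minor carries Bm (iv). In F# major the chord on that degree is B, so here it functions as IV, borrowed from the parallel major.

IV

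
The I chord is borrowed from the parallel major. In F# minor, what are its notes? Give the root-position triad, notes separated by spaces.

The root, F#, is scale degree 1 — the same note in F# minor and F# major; only the chord quality changes. Stacking thirds in F# major on F# gives F#–A#–C#.

F# A# C#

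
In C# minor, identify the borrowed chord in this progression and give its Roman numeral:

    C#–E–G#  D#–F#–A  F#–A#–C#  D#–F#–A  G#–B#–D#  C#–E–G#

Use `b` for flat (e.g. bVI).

In C# minor (with V from harmonic minor) the diatonic chords are C#m, D#dim, E, F#m, G#, A, B. Of the given chords, C#–E–G# = C#m, D#–F#–A = D#dim and G#–B#–D# = G# are diatonic. F#–A#–C# doesn't fit — on degree 4 C# minor would have F#m (iv). F# is the degree-4 chord of C# major, so it is the borrowed IV.

IV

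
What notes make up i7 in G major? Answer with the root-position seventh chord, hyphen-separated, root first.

The root, G, is scale degree 1 — the same note in G major and G minor; only the chord quality changes. Building the minor-seventh chord from the parallel minor on G: G–Bb–D–F.

G-Bb-D-F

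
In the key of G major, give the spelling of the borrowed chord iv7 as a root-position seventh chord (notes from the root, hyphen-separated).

C-Eb-G-Bb

iv7 is built on scale degree 4, which is C in both G major and its parallel. In G minor the chord on C is C–Eb–G–Bb.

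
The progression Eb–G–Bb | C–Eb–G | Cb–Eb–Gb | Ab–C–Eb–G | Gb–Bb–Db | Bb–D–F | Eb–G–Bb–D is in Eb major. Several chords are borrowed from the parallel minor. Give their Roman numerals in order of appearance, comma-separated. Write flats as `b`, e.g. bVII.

bVI, bIII

In Eb major the diatonic chords are Eb, Fm, Gm, Ab, Bb, Cm, Ddim. Eb–G–Bb = Eb, C–Eb–G = Cm, Ab–C–Eb–G = Abmaj7, Bb–D–F = Bb and Eb–G–Bb–D = Ebmaj7 all belong to that set. Cb–Eb–Gb doesn't fit — on degree 6 Eb major would have Cm (vi). Cb is the degree-6 chord of Eb minor, so it is the borrowed bVI. But Gb–Bb–Db is foreign: the diatonic iii on degree 3 is Gm, whereas Gb comes from Eb minor. It is labeled bIII.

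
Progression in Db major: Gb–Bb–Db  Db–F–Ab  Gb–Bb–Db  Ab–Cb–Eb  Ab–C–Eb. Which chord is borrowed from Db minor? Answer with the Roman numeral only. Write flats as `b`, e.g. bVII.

v

Db major has the diatonic set Db, Ebm, Fm, Gb, Ab, Bbm, Cdim. Gb–Bb–Db = Gb, Db–F–Ab = Db and Ab–C–Eb = Ab all belong to that set. Ab–Cb–Eb doesn't fit — on degree 5 Db major would have Ab (V). Abm is the degree-5 chord of Db minor, so it is the borrowed v.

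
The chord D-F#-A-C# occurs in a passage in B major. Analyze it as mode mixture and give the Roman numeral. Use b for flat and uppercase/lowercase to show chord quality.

bIIImaj7

In B major scale degree 3 is D#; D is its lowered form, from B minor. The diatonic chord on degree 3 would be D#m (iii), but D–F#–A–C# is the major-seventh chord from B minor. As a borrowed chord it is labeled bIIImaj7.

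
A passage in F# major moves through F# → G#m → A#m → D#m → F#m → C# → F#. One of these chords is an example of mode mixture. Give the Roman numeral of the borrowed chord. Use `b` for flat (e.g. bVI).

i

The diatonic triads in F# major are F#, G#m, A#m, B, C#, D#m, E#dim. F#, G#m, A#m, D#m and C# are all diatonic. But F#m (F#–A–C#) is foreign: the diatonic I on degree 1 is F#, whereas F#m comes from F# minor. It is labeled i.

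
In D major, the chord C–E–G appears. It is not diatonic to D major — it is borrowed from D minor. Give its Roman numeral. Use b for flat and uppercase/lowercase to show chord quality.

bVII

In D major scale degree 7 is C#; C is its lowered form, from D minor. C–E–G is a major chord — the form found in D minor, not the diatonic vii° (C#dim). Borrowed into D major it is written bVII.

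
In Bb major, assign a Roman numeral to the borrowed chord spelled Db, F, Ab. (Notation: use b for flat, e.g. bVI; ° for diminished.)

bIII

Db is the lowered form of scale degree 3 in Bb major (the diatonic degree 3 is D). Diatonically Bb major has Dm (iii) on that degree; Db–F–Ab is instead the major chord native to Bb minor, so it takes the label bIII.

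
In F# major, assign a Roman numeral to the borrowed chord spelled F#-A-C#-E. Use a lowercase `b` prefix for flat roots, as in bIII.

i7

F# is scale degree 1 in F# major. Diatonically F# major has F# (I) on that degree; F#–A–C#–E is instead the minor-seventh chord native to F# minor, so it takes the label i7.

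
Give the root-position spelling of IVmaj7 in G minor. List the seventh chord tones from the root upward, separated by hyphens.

C-E-G-B

IVmaj7 is built on scale degree 4, which is C in both G minor and its parallel. Building the major-seventh chord from the parallel major on C: C–E–G–B.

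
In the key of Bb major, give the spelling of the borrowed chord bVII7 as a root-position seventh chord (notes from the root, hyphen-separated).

Scale degree 7 in Bb major is A. bVII7 uses the lowered form, Ab, taken from Bb minor. Stacking thirds in Bb minor on Ab gives Ab–C–Eb–Gb.

Ab-C-Eb-Gb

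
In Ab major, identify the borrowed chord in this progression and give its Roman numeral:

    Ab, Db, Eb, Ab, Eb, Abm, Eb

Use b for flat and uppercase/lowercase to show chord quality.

i

In Ab major the diatonic chords are Ab, Bbm, Cm, Db, Eb, Fm, Gdim. Ab, Db and Eb all belong to that set. Abm (Ab–Cb–Eb) is not: scale degree 1 in Ab major carries Ab (I). In Ab minor the chord on that degree is Abm, so here it functions as i, borrowed from the parallel minor.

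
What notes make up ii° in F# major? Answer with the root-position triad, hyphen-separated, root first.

The root, G#, is scale degree 2 — the same note in F# major and F# minor; only the chord quality changes. Building the diminished chord from the parallel minor on G#: G#–B–D.

G#-B-D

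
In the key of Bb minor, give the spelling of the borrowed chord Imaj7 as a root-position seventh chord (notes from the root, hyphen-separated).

The root, Bb, is scale degree 1 — the same note in Bb minor and Bb major; only the chord quality changes. Building the major-seventh chord from the parallel major on Bb: Bb–D–F–A.

Bb-D-F-A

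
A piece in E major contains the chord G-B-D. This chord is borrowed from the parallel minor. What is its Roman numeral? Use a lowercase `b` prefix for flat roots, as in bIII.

G is the lowered form of scale degree 3 in E major (the diatonic degree 3 is G#). G–B–D is a major chord — the form found in E minor, not the diatonic iii (G#m). Borrowed into E major it is written bIII.

bIII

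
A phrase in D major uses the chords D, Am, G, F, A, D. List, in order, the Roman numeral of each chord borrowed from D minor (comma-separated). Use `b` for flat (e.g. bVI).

v, bIII

In D major the diatonic chords are D, Em, F#m, G, A, Bm, C#dim. D, G and A are all diatonic. But Am (A–C–E) is foreign: the diatonic V on degree 5 is A, whereas Am comes from D minor. It is labeled v. F (F–A–C) is not: scale degree 3 in D major carries F#m (iii). In D minor the chord on that degree is F, so here it functions as bIII, borrowed from the parallel minor.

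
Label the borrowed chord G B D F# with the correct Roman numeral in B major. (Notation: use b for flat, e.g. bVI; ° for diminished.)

The root G is the lowered 6th scale degree — diatonically B major has G# there. The diatonic chord on degree 6 would be G#m (vi), but G–B–D–F# is the major-seventh chord from B minor. As a borrowed chord it is labeled bVImaj7.

bVImaj7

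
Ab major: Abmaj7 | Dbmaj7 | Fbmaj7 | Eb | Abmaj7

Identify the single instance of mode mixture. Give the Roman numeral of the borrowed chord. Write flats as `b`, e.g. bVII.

In Ab major the diatonic chords are Ab, Bbm, Cm, Db, Eb, Fm, Gdim. Abmaj7, Dbmaj7 and Eb all belong to that set. But Fbmaj7 (Fb–Ab–Cb–Eb) is foreign: the diatonic vi on degree 6 is Fm, whereas Fbmaj7 comes from Ab minor. It is labeled bVImaj7.

bVImaj7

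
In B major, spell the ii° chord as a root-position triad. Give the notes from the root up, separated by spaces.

The root, C#, is scale degree 2 — the same note in B major and B minor; only the chord quality changes. In B minor the chord on C# is C#–E–G.

C# E G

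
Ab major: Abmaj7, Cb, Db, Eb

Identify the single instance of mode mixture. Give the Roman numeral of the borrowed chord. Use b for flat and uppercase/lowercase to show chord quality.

bIII

In Ab major the diatonic chords are Ab, Bbm, Cm, Db, Eb, Fm, Gdim. Abmaj7, Db and Eb are all diatonic. But Cb (Cb–Eb–Gb) is foreign: the diatonic iii on degree 3 is Cm, whereas Cb comes from Ab minor. It is labeled bIII.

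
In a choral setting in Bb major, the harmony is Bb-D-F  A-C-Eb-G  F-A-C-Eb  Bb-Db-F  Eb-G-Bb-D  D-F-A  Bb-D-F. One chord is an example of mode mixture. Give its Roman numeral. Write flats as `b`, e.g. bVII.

The diatonic triads in Bb major are Bb, Cm, Dm, Eb, F, Gm, Adim. Bb–D–F = Bb, A–C–Eb–G = Am7b5, F–A–C–Eb = F7, Eb–G–Bb–D = Ebmaj7 and D–F–A = Dm all belong to that set. But Bb–Db–F is foreign: the diatonic I on degree 1 is Bb, whereas Bbm comes from Bb minor. It is labeled i.

i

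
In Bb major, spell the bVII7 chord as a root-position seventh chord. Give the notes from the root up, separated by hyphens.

The root of bVII7 is the lowered 7th degree: A becomes Ab. In Bb minor the chord on Ab is Ab–C–Eb–Gb.

Ab-C-Eb-Gb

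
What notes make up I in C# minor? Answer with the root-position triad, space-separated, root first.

C# E# G#

The root, C#, is scale degree 1 — the same note in C# minor and C# major; only the chord quality changes. Stacking thirds in C# major on C# gives C#–E#–G#.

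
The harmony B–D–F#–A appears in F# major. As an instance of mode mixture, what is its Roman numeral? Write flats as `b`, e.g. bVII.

iv7

The root B is the diatonic 4th degree of F# major; the borrowing shows in the chord quality. The diatonic chord on degree 4 would be B (IV), but B–D–F#–A is the minor-seventh chord from F# minor. As a borrowed chord it is labeled iv7.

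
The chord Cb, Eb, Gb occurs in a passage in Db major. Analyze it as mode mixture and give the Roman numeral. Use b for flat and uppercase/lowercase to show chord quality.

bVII

In Db major scale degree 7 is C; Cb is its lowered form, from Db minor. The diatonic chord on degree 7 would be Cdim (vii°), but Cb–Eb–Gb is the major chord from Db minor. As a borrowed chord it is labeled bVII.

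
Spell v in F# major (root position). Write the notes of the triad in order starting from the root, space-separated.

The root, C#, is scale degree 5 — the same note in F# major and F# minor; only the chord quality changes. Building the minor chord from the parallel minor on C#: C#–E–G#.

C# E G#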